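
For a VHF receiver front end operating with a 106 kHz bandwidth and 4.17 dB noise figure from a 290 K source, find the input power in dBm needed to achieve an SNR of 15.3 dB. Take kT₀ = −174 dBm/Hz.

−104.3 dBm

Sensitivity = −174 + 10 log₁₀(B) + NF + SNR_min
= −174 + 50.25 + 4.17 + 15.3
= −104.28 dBm → −104.3 dBm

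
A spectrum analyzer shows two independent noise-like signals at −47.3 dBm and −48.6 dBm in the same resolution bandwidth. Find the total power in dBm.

−44.9 dBm

Convert to linear, add, convert back:
P₁ = 1.86×10⁻⁸ W, P₂ = 1.38×10⁻⁸ W
P_tot = 3.24×10⁻⁸ W → 10 log₁₀(P_tot / 10⁻³) = −44.9 dBm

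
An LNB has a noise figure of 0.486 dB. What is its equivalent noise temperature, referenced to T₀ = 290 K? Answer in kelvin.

F = 10^(0.486/10) = 1.11841
T_e = (F − 1)·T₀ = (1.11841 − 1) × 290 = 34.3 K

34.3 K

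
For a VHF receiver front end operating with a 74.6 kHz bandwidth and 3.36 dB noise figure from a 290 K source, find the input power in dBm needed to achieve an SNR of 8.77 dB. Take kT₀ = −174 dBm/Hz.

−113.1 dBm

Sensitivity = −174 + 10 log₁₀(B) + NF + SNR_min
= −174 + 48.73 + 3.36 + 8.77
= −113.14 dBm → −113.1 dBm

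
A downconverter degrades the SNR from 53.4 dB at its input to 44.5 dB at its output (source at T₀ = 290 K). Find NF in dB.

NF (dB) = SNR_in(dB) − SNR_out(dB) when the source is at T₀
NF = 53.4 − 44.5 = 8.9 dB

8.9 dB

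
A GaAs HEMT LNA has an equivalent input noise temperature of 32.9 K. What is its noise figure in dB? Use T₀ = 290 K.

F = 1 + T_e/T₀ = 1 + 32.9/290 = 1.11345
NF = 10 log₁₀(1.11345) = 0.467 dB

0.467 dB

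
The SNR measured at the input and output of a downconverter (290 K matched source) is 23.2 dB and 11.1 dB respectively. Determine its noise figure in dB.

12.1 dB

NF (dB) = SNR_in(dB) − SNR_out(dB) when the source is at T₀
NF = 23.2 − 11.1 = 12.1 dB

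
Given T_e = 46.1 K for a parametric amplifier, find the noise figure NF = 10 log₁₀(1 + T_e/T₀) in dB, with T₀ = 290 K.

F = 1 + T_e/T₀ = 1 + 46.1/290 = 1.15897
NF = 10 log₁₀(1.15897) = 0.641 dB

0.641 dB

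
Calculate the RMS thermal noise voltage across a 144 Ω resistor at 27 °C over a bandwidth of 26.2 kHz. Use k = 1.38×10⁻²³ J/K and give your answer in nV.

T = 27 °C + 273.15 = 300.15 K
V_n = √(4kTRB)
4kTRB = 4 × 1.38×10⁻²³ × 300.15 × 1.44×10² × 2.62×10⁴ = 6.25×10⁻¹⁴ V²
V_n = √(6.25×10⁻¹⁴) = 2.50×10⁻⁷ V = 250 nV

250 nV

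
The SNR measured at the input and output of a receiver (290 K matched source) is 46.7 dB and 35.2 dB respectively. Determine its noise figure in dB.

11.5 dB

NF (dB) = SNR_in(dB) − SNR_out(dB) when the source is at T₀
NF = 46.7 − 35.2 = 11.5 dB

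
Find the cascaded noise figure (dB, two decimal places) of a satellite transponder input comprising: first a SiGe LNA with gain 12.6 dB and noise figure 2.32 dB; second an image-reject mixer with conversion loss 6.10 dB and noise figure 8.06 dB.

3.02 dB

Convert to linear (a loss of L dB is a gain of −L dB): F_i = 10^(NF_i/10), G_i = 10^(G_i,dB/10)
  Stage 1: F_1 = 10^(2.32/10) = 1.706, G_1 = 10^(12.6/10) = 18.20
  Stage 2: F_2 = 10^(8.06/10) = 6.397, G_2 = 10^(−6.10/10) = 0.2455
Friis cascade:
  F = 1.706 + (6.397 − 1)/18.20 = 2.003
NF = 10 log₁₀(2.003) = 3.02 dB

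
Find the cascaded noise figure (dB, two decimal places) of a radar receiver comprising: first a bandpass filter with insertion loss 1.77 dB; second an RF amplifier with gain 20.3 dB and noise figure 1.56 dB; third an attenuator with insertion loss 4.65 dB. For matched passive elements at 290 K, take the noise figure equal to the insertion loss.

3.38 dB

Convert to linear (a loss of L dB is a gain of −L dB): F_i = 10^(NF_i/10), G_i = 10^(G_i,dB/10)
  Stage 1: F_1 = 10^(1.77/10) = 1.503, G_1 = 10^(−1.77/10) = 0.6653
  Stage 2: F_2 = 10^(1.56/10) = 1.432, G_2 = 10^(20.3/10) = 107.2
  Stage 3: F_3 = 10^(4.65/10) = 2.917, G_3 = 10^(−4.65/10) = 0.3428
Friis cascade:
  F = 1.503 + (1.432 − 1)/0.6653 + (2.917 − 1)/71.29 = 2.180
NF = 10 log₁₀(2.180) = 3.38 dB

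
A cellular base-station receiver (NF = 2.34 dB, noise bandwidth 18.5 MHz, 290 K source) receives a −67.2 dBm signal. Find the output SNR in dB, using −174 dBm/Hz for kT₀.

31.8 dB

Noise floor: N = −174 + 10 log₁₀(B) + NF
10 log₁₀(1.85×10⁷) = 72.67 dB
N = −174 + 72.67 + 2.34 = −98.99 dBm
SNR = P_sig − N = −67.2 − (−98.99) = 31.79 dB → 31.8 dB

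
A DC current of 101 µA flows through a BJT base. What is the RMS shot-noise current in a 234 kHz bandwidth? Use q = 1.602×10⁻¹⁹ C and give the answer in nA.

2.75 nA

I_n = √(2qI·B)
2qI·B = 2 × 1.602×10⁻¹⁹ × 1.01×10⁻⁴ × 2.34×10⁵ = 7.57×10⁻¹⁸ A²
I_n = √(7.57×10⁻¹⁸) = 2.75×10⁻⁹ A = 2.75 nA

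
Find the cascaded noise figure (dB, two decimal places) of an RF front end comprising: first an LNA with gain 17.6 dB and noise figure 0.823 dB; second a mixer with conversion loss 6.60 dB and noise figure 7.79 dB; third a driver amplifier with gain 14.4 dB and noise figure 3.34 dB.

1.42 dB

Convert to linear (a loss of L dB is a gain of −L dB): F_i = 10^(NF_i/10), G_i = 10^(G_i,dB/10)
  Stage 1: F_1 = 10^(0.823/10) = 1.209, G_1 = 10^(17.6/10) = 57.54
  Stage 2: F_2 = 10^(7.79/10) = 6.012, G_2 = 10^(−6.60/10) = 0.2188
  Stage 3: F_3 = 10^(3.34/10) = 2.158, G_3 = 10^(14.4/10) = 27.54
Friis cascade:
  F = 1.209 + (6.012 − 1)/57.54 + (2.158 − 1)/12.59 = 1.388
NF = 10 log₁₀(1.388) = 1.42 dB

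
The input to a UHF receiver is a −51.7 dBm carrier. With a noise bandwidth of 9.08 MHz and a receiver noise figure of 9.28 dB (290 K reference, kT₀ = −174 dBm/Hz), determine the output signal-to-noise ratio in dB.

43.4 dB

Noise floor: N = −174 + 10 log₁₀(B) + NF
10 log₁₀(9.08×10⁶) = 69.58 dB
N = −174 + 69.58 + 9.28 = −95.14 dBm
SNR = P_sig − N = −51.7 − (−95.14) = 43.44 dB → 43.4 dB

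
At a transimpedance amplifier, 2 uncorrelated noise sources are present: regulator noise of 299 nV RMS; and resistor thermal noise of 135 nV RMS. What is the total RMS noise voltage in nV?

Uncorrelated sources add in power (mean-square): V_tot = √(ΣV_i²)
V_tot = √[(2.99×10⁻⁷)² + (1.35×10⁻⁷)²] = 3.28×10⁻⁷ V = 328 nV

328 nV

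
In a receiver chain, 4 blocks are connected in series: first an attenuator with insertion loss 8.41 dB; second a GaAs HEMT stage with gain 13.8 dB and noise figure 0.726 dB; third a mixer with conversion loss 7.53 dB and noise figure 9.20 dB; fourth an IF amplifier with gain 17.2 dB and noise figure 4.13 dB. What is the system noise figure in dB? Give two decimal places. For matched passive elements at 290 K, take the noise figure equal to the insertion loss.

11.11 dB

Convert to linear (a loss of L dB is a gain of −L dB): F_i = 10^(NF_i/10), G_i = 10^(G_i,dB/10)
  Stage 1: F_1 = 10^(8.41/10) = 6.934, G_1 = 10^(−8.41/10) = 0.1442
  Stage 2: F_2 = 10^(0.726/10) = 1.182, G_2 = 10^(13.8/10) = 23.99
  Stage 3: F_3 = 10^(9.20/10) = 8.318, G_3 = 10^(−7.53/10) = 0.1766
  Stage 4: F_4 = 10^(4.13/10) = 2.588, G_4 = 10^(17.2/10) = 52.48
Friis cascade:
  F = 6.934 + (1.182 − 1)/0.1442 + (8.318 − 1)/3.459 + (2.588 − 1)/0.6109 = 12.91
NF = 10 log₁₀(12.91) = 11.11 dB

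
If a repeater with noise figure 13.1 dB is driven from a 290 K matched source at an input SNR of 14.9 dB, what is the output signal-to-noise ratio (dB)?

By definition F = SNR_in/SNR_out, so in dB: SNR_out = SNR_in − NF
SNR_out = 14.9 − 13.1 = 1.8 dB

1.8 dB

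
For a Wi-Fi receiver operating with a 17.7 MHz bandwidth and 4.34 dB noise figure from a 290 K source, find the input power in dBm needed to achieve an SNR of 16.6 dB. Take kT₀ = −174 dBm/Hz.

−80.6 dBm

Sensitivity = −174 + 10 log₁₀(B) + NF + SNR_min
= −174 + 72.48 + 4.34 + 16.6
= −80.58 dBm → −80.6 dBm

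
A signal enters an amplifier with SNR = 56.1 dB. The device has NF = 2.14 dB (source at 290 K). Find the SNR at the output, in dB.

53.96 dB

By definition F = SNR_in/SNR_out, so in dB: SNR_out = SNR_in − NF
SNR_out = 56.1 − 2.14 = 53.96 dB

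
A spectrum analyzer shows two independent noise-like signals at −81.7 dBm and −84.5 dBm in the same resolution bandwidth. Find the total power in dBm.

Convert to linear, add, convert back:
P₁ = 6.76×10⁻¹² W, P₂ = 3.55×10⁻¹² W
P_tot = 1.03×10⁻¹¹ W → 10 log₁₀(P_tot / 10⁻³) = −79.9 dBm

−79.9 dBm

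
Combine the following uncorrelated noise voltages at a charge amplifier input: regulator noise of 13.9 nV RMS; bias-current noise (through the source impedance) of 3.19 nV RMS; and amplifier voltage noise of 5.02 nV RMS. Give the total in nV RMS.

15.1 nV

Uncorrelated sources add in power (mean-square): V_tot = √(ΣV_i²)
V_tot = √[(1.39×10⁻⁸)² + (3.19×10⁻⁹)² + (5.02×10⁻⁹)²] = 1.51×10⁻⁸ V = 15.1 nV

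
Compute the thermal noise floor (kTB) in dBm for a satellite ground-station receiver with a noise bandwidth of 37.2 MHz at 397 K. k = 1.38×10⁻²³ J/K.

P_n = kTB = 1.38×10⁻²³ × 397 × 3.72×10⁷ = 2.04×10⁻¹³ W
In dBm: 10 log₁₀(2.04×10⁻¹³ / 10⁻³) = −96.9 dBm

−96.9 dBm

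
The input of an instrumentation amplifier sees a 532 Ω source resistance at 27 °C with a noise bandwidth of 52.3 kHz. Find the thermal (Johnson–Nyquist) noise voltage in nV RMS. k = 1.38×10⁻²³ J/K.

T = 27 °C + 273.15 = 300.15 K
V_n = √(4kTRB)
4kTRB = 4 × 1.38×10⁻²³ × 300.15 × 5.32×10² × 5.23×10⁴ = 4.61×10⁻¹³ V²
V_n = √(4.61×10⁻¹³) = 6.79×10⁻⁷ V = 679 nV

679 nV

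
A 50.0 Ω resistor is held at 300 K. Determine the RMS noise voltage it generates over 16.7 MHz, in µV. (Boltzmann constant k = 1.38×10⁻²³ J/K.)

3.72 µV

V_n = √(4kTRB)
4kTRB = 4 × 1.38×10⁻²³ × 300 × 5.00×10¹ × 1.67×10⁷ = 1.38×10⁻¹¹ V²
V_n = √(1.38×10⁻¹¹) = 3.72×10⁻⁶ V = 3.72 µV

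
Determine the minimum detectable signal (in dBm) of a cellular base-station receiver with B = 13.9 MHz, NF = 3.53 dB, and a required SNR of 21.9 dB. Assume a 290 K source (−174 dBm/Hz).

−77.1 dBm

Sensitivity = −174 + 10 log₁₀(B) + NF + SNR_min
= −174 + 71.43 + 3.53 + 21.9
= −77.14 dBm → −77.1 dBm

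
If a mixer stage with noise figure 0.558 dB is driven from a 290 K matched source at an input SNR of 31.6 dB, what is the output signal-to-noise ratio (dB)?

By definition F = SNR_in/SNR_out, so in dB: SNR_out = SNR_in − NF
SNR_out = 31.6 − 0.558 = 31.042 dB

31.042 dB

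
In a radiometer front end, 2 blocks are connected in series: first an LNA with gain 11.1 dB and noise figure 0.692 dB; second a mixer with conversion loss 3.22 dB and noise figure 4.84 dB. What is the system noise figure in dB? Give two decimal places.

1.24 dB

Convert to linear (a loss of L dB is a gain of −L dB): F_i = 10^(NF_i/10), G_i = 10^(G_i,dB/10)
  Stage 1: F_1 = 10^(0.692/10) = 1.173, G_1 = 10^(11.1/10) = 12.88
  Stage 2: F_2 = 10^(4.84/10) = 3.048, G_2 = 10^(−3.22/10) = 0.4764
Friis cascade:
  F = 1.173 + (3.048 − 1)/12.88 = 1.332
NF = 10 log₁₀(1.332) = 1.24 dB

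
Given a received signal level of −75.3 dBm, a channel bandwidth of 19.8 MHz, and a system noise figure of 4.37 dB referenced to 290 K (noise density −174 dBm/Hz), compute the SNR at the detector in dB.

Noise floor: N = −174 + 10 log₁₀(B) + NF
10 log₁₀(1.98×10⁷) = 72.97 dB
N = −174 + 72.97 + 4.37 = −96.66 dBm
SNR = P_sig − N = −75.3 − (−96.66) = 21.36 dB → 21.4 dB

21.4 dB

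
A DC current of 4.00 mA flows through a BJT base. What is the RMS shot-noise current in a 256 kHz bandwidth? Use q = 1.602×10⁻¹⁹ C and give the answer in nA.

I_n = √(2qI·B)
2qI·B = 2 × 1.602×10⁻¹⁹ × 4.00×10⁻³ × 2.56×10⁵ = 3.28×10⁻¹⁶ A²
I_n = √(3.28×10⁻¹⁶) = 1.81×10⁻⁸ A = 18.1 nA

18.1 nA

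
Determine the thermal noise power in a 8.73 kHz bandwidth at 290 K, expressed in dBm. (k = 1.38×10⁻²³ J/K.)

−134.6 dBm

P_n = kTB = 1.38×10⁻²³ × 290 × 8.73×10³ = 3.49×10⁻¹⁷ W
In dBm: 10 log₁₀(3.49×10⁻¹⁷ / 10⁻³) = −134.6 dBm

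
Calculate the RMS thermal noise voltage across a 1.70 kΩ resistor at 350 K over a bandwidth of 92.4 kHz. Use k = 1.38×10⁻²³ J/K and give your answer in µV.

V_n = √(4kTRB)
4kTRB = 4 × 1.38×10⁻²³ × 350 × 1.70×10³ × 9.24×10⁴ = 3.03×10⁻¹² V²
V_n = √(3.03×10⁻¹²) = 1.74×10⁻⁶ V = 1.74 µV

1.74 µV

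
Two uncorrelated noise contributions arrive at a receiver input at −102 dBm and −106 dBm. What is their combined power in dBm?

Convert to linear, add, convert back:
P₁ = 6.31×10⁻¹⁴ W, P₂ = 2.51×10⁻¹⁴ W
P_tot = 8.82×10⁻¹⁴ W → 10 log₁₀(P_tot / 10⁻³) = −100.5 dBm

−100.5 dBm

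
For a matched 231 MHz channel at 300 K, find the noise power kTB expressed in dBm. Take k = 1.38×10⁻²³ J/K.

P_n = kTB = 1.38×10⁻²³ × 300 × 2.31×10⁸ = 9.56×10⁻¹³ W
In dBm: 10 log₁₀(9.56×10⁻¹³ / 10⁻³) = −90.2 dBm

−90.2 dBm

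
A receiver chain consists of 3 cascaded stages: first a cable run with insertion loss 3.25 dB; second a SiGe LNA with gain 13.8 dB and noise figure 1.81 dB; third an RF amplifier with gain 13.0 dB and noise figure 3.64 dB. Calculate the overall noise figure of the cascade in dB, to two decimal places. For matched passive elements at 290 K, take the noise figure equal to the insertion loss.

Convert to linear (a loss of L dB is a gain of −L dB): F_i = 10^(NF_i/10), G_i = 10^(G_i,dB/10)
  Stage 1: F_1 = 10^(3.25/10) = 2.113, G_1 = 10^(−3.25/10) = 0.4732
  Stage 2: F_2 = 10^(1.81/10) = 1.517, G_2 = 10^(13.8/10) = 23.99
  Stage 3: F_3 = 10^(3.64/10) = 2.312, G_3 = 10^(13.0/10) = 19.95
Friis cascade:
  F = 2.113 + (1.517 − 1)/0.4732 + (2.312 − 1)/11.35 = 3.322
NF = 10 log₁₀(3.322) = 5.21 dB

5.21 dB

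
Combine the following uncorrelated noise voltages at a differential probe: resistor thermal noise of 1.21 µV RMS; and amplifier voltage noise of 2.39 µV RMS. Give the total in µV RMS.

Uncorrelated sources add in power (mean-square): V_tot = √(ΣV_i²)
V_tot = √[(1.21×10⁻⁶)² + (2.39×10⁻⁶)²] = 2.68×10⁻⁶ V = 2.68 µV

2.68 µV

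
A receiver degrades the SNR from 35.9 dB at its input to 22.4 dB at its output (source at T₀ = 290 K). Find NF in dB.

NF (dB) = SNR_in(dB) − SNR_out(dB) when the source is at T₀
NF = 35.9 − 22.4 = 13.5 dB

13.5 dB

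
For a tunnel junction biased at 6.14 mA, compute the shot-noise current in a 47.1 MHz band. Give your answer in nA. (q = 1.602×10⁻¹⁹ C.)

I_n = √(2qI·B)
2qI·B = 2 × 1.602×10⁻¹⁹ × 6.14×10⁻³ × 4.71×10⁷ = 9.27×10⁻¹⁴ A²
I_n = √(9.27×10⁻¹⁴) = 3.04×10⁻⁷ A = 304 nA

304 nA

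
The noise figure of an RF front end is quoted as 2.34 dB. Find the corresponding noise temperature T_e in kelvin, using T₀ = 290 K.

207 K

F = 10^(2.34/10) = 1.71396
T_e = (F − 1)·T₀ = (1.71396 − 1) × 290 = 207 K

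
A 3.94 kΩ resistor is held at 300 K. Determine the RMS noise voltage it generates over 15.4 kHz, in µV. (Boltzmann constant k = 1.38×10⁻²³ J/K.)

V_n = √(4kTRB)
4kTRB = 4 × 1.38×10⁻²³ × 300 × 3.94×10³ × 1.54×10⁴ = 1.00×10⁻¹² V²
V_n = √(1.00×10⁻¹²) = 1.00×10⁻⁶ V = 1.00 µV

1.00 µV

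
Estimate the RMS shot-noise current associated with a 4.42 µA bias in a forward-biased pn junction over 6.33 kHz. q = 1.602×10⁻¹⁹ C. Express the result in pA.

I_n = √(2qI·B)
2qI·B = 2 × 1.602×10⁻¹⁹ × 4.42×10⁻⁶ × 6.33×10³ = 8.96×10⁻²¹ A²
I_n = √(8.96×10⁻²¹) = 9.47×10⁻¹¹ A = 94.7 pA

94.7 pA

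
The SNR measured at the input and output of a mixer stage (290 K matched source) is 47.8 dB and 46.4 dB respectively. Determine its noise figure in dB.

1.4 dB

NF (dB) = SNR_in(dB) − SNR_out(dB) when the source is at T₀
NF = 47.8 − 46.4 = 1.4 dB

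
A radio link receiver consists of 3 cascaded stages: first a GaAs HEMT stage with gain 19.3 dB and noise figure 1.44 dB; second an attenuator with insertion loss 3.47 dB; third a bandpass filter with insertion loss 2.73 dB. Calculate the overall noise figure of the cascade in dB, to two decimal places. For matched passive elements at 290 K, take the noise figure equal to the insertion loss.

Convert to linear (a loss of L dB is a gain of −L dB): F_i = 10^(NF_i/10), G_i = 10^(G_i,dB/10)
  Stage 1: F_1 = 10^(1.44/10) = 1.393, G_1 = 10^(19.3/10) = 85.11
  Stage 2: F_2 = 10^(3.47/10) = 2.223, G_2 = 10^(−3.47/10) = 0.4498
  Stage 3: F_3 = 10^(2.73/10) = 1.875, G_3 = 10^(−2.73/10) = 0.5333
Friis cascade:
  F = 1.393 + (2.223 − 1)/85.11 + (1.875 − 1)/38.28 = 1.430
NF = 10 log₁₀(1.430) = 1.55 dB

1.55 dB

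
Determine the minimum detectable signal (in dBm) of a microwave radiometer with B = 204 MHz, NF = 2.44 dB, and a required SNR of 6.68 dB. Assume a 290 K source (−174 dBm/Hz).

Sensitivity = −174 + 10 log₁₀(B) + NF + SNR_min
= −174 + 83.1 + 2.44 + 6.68
= −81.78 dBm → −81.8 dBm

−81.8 dBm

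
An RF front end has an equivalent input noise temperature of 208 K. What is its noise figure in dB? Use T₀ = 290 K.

F = 1 + T_e/T₀ = 1 + 208/290 = 1.71724
NF = 10 log₁₀(1.71724) = 2.35 dB

2.35 dB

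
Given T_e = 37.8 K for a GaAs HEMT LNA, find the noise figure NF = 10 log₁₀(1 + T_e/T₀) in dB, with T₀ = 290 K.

F = 1 + T_e/T₀ = 1 + 37.8/290 = 1.13034
NF = 10 log₁₀(1.13034) = 0.532 dB

0.532 dB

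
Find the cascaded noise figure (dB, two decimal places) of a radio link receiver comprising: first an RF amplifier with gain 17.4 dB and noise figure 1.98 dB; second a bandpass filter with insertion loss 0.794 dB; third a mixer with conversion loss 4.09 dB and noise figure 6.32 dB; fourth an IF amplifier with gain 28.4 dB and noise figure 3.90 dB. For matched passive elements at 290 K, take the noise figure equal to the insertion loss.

Convert to linear (a loss of L dB is a gain of −L dB): F_i = 10^(NF_i/10), G_i = 10^(G_i,dB/10)
  Stage 1: F_1 = 10^(1.98/10) = 1.578, G_1 = 10^(17.4/10) = 54.95
  Stage 2: F_2 = 10^(0.794/10) = 1.201, G_2 = 10^(−0.794/10) = 0.8329
  Stage 3: F_3 = 10^(6.32/10) = 4.285, G_3 = 10^(−4.09/10) = 0.3899
  Stage 4: F_4 = 10^(3.90/10) = 2.455, G_4 = 10^(28.4/10) = 691.8
Friis cascade:
  F = 1.578 + (1.201 − 1)/54.95 + (4.285 − 1)/45.77 + (2.455 − 1)/17.85 = 1.735
NF = 10 log₁₀(1.735) = 2.39 dB

2.39 dB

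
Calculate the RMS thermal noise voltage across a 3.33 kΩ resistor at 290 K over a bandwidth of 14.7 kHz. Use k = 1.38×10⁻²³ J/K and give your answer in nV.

V_n = √(4kTRB)
4kTRB = 4 × 1.38×10⁻²³ × 290 × 3.33×10³ × 1.47×10⁴ = 7.84×10⁻¹³ V²
V_n = √(7.84×10⁻¹³) = 8.85×10⁻⁷ V = 885 nV

885 nV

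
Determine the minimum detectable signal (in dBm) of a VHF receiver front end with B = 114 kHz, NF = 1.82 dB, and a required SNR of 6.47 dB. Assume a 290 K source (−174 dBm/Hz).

−115.1 dBm

Sensitivity = −174 + 10 log₁₀(B) + NF + SNR_min
= −174 + 50.57 + 1.82 + 6.47
= −115.14 dBm → −115.1 dBm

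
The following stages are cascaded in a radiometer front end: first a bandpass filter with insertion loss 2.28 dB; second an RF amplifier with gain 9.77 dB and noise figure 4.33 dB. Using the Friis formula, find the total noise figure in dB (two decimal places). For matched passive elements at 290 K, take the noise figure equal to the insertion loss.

6.61 dB

Convert to linear (a loss of L dB is a gain of −L dB): F_i = 10^(NF_i/10), G_i = 10^(G_i,dB/10)
  Stage 1: F_1 = 10^(2.28/10) = 1.690, G_1 = 10^(−2.28/10) = 0.5916
  Stage 2: F_2 = 10^(4.33/10) = 2.710, G_2 = 10^(9.77/10) = 9.484
Friis cascade:
  F = 1.690 + (2.710 − 1)/0.5916 = 4.581
NF = 10 log₁₀(4.581) = 6.61 dB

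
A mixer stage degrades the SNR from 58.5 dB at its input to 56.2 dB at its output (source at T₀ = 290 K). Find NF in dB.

NF (dB) = SNR_in(dB) − SNR_out(dB) when the source is at T₀
NF = 58.5 − 56.2 = 2.3 dB

2.3 dB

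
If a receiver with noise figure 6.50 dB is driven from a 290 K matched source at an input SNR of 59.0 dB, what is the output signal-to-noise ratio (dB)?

52.50 dB

By definition F = SNR_in/SNR_out, so in dB: SNR_out = SNR_in − NF
SNR_out = 59.0 − 6.50 = 52.50 dB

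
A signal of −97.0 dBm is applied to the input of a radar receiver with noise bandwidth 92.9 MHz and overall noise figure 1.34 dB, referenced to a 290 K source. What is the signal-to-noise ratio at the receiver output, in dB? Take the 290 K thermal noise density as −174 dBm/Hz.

Noise floor: N = −174 + 10 log₁₀(B) + NF
10 log₁₀(9.29×10⁷) = 79.68 dB
N = −174 + 79.68 + 1.34 = −92.98 dBm
SNR = P_sig − N = −97.0 − (−92.98) = −4.02 dB → −4.0 dB

−4.0 dB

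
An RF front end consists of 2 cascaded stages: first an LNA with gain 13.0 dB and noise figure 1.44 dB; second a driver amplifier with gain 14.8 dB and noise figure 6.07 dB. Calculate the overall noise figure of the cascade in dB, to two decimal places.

Convert to linear (a loss of L dB is a gain of −L dB): F_i = 10^(NF_i/10), G_i = 10^(G_i,dB/10)
  Stage 1: F_1 = 10^(1.44/10) = 1.393, G_1 = 10^(13.0/10) = 19.95
  Stage 2: F_2 = 10^(6.07/10) = 4.046, G_2 = 10^(14.8/10) = 30.20
Friis cascade:
  F = 1.393 + (4.046 − 1)/19.95 = 1.546
NF = 10 log₁₀(1.546) = 1.89 dB

1.89 dB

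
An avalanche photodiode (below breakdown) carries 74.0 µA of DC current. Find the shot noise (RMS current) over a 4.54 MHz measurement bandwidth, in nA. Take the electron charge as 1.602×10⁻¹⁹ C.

10.4 nA

I_n = √(2qI·B)
2qI·B = 2 × 1.602×10⁻¹⁹ × 7.40×10⁻⁵ × 4.54×10⁶ = 1.08×10⁻¹⁶ A²
I_n = √(1.08×10⁻¹⁶) = 1.04×10⁻⁸ A = 10.4 nA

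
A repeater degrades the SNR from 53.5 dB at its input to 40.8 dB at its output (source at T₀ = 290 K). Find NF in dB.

12.7 dB

NF (dB) = SNR_in(dB) − SNR_out(dB) when the source is at T₀
NF = 53.5 − 40.8 = 12.7 dB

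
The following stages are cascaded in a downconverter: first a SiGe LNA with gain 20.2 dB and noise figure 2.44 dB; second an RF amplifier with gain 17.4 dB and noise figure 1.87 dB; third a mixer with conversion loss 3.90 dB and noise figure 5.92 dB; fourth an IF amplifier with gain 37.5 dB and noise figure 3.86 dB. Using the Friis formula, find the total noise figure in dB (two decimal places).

Convert to linear (a loss of L dB is a gain of −L dB): F_i = 10^(NF_i/10), G_i = 10^(G_i,dB/10)
  Stage 1: F_1 = 10^(2.44/10) = 1.754, G_1 = 10^(20.2/10) = 104.7
  Stage 2: F_2 = 10^(1.87/10) = 1.538, G_2 = 10^(17.4/10) = 54.95
  Stage 3: F_3 = 10^(5.92/10) = 3.908, G_3 = 10^(−3.90/10) = 0.4074
  Stage 4: F_4 = 10^(3.86/10) = 2.432, G_4 = 10^(37.5/10) = 5623
Friis cascade:
  F = 1.754 + (1.538 − 1)/104.7 + (3.908 − 1)/5754 + (2.432 − 1)/2344 = 1.760
NF = 10 log₁₀(1.760) = 2.46 dB

2.46 dB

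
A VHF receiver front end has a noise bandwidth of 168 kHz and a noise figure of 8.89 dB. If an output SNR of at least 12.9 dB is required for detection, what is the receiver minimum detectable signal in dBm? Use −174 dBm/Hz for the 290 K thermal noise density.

−100.0 dBm

Sensitivity = −174 + 10 log₁₀(B) + NF + SNR_min
= −174 + 52.25 + 8.89 + 12.9
= −99.96 dBm → −100.0 dBm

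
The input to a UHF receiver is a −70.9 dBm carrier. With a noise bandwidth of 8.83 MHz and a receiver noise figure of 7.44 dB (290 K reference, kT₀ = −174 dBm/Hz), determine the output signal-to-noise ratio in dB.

Noise floor: N = −174 + 10 log₁₀(B) + NF
10 log₁₀(8.83×10⁶) = 69.46 dB
N = −174 + 69.46 + 7.44 = −97.10 dBm
SNR = P_sig − N = −70.9 − (−97.10) = 26.20 dB → 26.2 dB

26.2 dB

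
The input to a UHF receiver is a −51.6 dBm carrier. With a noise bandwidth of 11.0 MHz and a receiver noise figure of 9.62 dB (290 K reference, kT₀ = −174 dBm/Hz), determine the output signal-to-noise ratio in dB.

Noise floor: N = −174 + 10 log₁₀(B) + NF
10 log₁₀(1.10×10⁷) = 70.41 dB
N = −174 + 70.41 + 9.62 = −93.97 dBm
SNR = P_sig − N = −51.6 − (−93.97) = 42.37 dB → 42.4 dB

42.4 dB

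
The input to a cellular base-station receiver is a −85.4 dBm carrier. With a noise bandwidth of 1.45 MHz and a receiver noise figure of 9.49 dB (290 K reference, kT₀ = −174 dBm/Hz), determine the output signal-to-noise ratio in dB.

Noise floor: N = −174 + 10 log₁₀(B) + NF
10 log₁₀(1.45×10⁶) = 61.61 dB
N = −174 + 61.61 + 9.49 = −102.90 dBm
SNR = P_sig − N = −85.4 − (−102.90) = 17.50 dB → 17.5 dB

17.5 dB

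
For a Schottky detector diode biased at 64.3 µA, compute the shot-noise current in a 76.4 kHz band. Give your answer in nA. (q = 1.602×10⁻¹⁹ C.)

I_n = √(2qI·B)
2qI·B = 2 × 1.602×10⁻¹⁹ × 6.43×10⁻⁵ × 7.64×10⁴ = 1.57×10⁻¹⁸ A²
I_n = √(1.57×10⁻¹⁸) = 1.25×10⁻⁹ A = 1.25 nA

1.25 nA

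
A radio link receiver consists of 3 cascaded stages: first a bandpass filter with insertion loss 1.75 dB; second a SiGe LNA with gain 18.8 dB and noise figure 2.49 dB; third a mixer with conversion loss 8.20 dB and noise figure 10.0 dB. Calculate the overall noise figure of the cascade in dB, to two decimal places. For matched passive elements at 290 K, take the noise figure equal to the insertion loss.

4.52 dB

Convert to linear (a loss of L dB is a gain of −L dB): F_i = 10^(NF_i/10), G_i = 10^(G_i,dB/10)
  Stage 1: F_1 = 10^(1.75/10) = 1.496, G_1 = 10^(−1.75/10) = 0.6683
  Stage 2: F_2 = 10^(2.49/10) = 1.774, G_2 = 10^(18.8/10) = 75.86
  Stage 3: F_3 = 10^(10.0/10) = 10.00, G_3 = 10^(−8.20/10) = 0.1514
Friis cascade:
  F = 1.496 + (1.774 − 1)/0.6683 + (10.00 − 1)/50.70 = 2.832
NF = 10 log₁₀(2.832) = 4.52 dB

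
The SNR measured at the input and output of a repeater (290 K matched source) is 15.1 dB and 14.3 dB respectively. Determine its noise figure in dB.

NF (dB) = SNR_in(dB) − SNR_out(dB) when the source is at T₀
NF = 15.1 − 14.3 = 0.8 dB

0.8 dB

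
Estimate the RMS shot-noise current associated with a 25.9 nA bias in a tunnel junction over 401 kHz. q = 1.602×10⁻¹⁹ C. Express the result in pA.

57.7 pA

I_n = √(2qI·B)
2qI·B = 2 × 1.602×10⁻¹⁹ × 2.59×10⁻⁸ × 4.01×10⁵ = 3.33×10⁻²¹ A²
I_n = √(3.33×10⁻²¹) = 5.77×10⁻¹¹ A = 57.7 pA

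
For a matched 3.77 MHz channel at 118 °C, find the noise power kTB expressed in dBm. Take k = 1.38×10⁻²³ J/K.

T = 118 °C + 273.15 = 391.15 K
P_n = kTB = 1.38×10⁻²³ × 391.15 × 3.77×10⁶ = 2.03×10⁻¹⁴ W
In dBm: 10 log₁₀(2.03×10⁻¹⁴ / 10⁻³) = −106.9 dBm

−106.9 dBm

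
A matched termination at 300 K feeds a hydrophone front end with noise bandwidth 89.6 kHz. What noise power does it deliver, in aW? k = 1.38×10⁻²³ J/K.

P_n = kTB = 1.38×10⁻²³ × 300 × 8.96×10⁴ = 3.71×10⁻¹⁶ W = 371 aW

371 aW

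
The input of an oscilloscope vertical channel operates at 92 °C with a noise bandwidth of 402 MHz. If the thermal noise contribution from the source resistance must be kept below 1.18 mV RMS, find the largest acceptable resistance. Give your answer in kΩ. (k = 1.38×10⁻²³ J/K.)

172 kΩ

T = 92 °C + 273.15 = 365.15 K
Johnson–Nyquist: V_n = √(4kTRB) ⇒ R = V_n² / (4kTB)
4kTB = 4 × 1.38×10⁻²³ × 365.15 × 4.02×10⁸ = 8.10×10⁻¹²
R = (1.18×10⁻³)² / 8.10×10⁻¹² = 1.72×10⁵ Ω = 172 kΩ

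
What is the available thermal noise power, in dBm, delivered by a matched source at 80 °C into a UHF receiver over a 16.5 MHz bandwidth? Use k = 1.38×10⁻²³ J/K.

T = 80 °C + 273.15 = 353.15 K
P_n = kTB = 1.38×10⁻²³ × 353.15 × 1.65×10⁷ = 8.04×10⁻¹⁴ W
In dBm: 10 log₁₀(8.04×10⁻¹⁴ / 10⁻³) = −100.9 dBm

−100.9 dBm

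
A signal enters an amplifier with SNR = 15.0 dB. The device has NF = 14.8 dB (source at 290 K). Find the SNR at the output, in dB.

0.2 dB

By definition F = SNR_in/SNR_out, so in dB: SNR_out = SNR_in − NF
SNR_out = 15.0 − 14.8 = 0.2 dB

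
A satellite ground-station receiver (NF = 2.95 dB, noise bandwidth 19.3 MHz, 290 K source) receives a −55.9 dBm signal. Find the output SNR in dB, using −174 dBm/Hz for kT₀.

Noise floor: N = −174 + 10 log₁₀(B) + NF
10 log₁₀(1.93×10⁷) = 72.86 dB
N = −174 + 72.86 + 2.95 = −98.19 dBm
SNR = P_sig − N = −55.9 − (−98.19) = 42.29 dB → 42.3 dB

42.3 dB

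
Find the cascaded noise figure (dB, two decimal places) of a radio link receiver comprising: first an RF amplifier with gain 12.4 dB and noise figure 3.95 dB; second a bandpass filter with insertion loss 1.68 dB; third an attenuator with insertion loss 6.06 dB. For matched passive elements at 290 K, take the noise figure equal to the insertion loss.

4.42 dB

Convert to linear (a loss of L dB is a gain of −L dB): F_i = 10^(NF_i/10), G_i = 10^(G_i,dB/10)
  Stage 1: F_1 = 10^(3.95/10) = 2.483, G_1 = 10^(12.4/10) = 17.38
  Stage 2: F_2 = 10^(1.68/10) = 1.472, G_2 = 10^(−1.68/10) = 0.6792
  Stage 3: F_3 = 10^(6.06/10) = 4.036, G_3 = 10^(−6.06/10) = 0.2477
Friis cascade:
  F = 2.483 + (1.472 − 1)/17.38 + (4.036 − 1)/11.80 = 2.768
NF = 10 log₁₀(2.768) = 4.42 dB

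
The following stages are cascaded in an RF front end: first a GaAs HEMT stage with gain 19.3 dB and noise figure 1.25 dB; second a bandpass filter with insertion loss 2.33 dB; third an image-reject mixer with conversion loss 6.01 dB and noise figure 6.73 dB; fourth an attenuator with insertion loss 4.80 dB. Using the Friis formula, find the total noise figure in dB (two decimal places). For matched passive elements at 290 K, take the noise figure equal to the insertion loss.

1.98 dB

Convert to linear (a loss of L dB is a gain of −L dB): F_i = 10^(NF_i/10), G_i = 10^(G_i,dB/10)
  Stage 1: F_1 = 10^(1.25/10) = 1.334, G_1 = 10^(19.3/10) = 85.11
  Stage 2: F_2 = 10^(2.33/10) = 1.710, G_2 = 10^(−2.33/10) = 0.5848
  Stage 3: F_3 = 10^(6.73/10) = 4.710, G_3 = 10^(−6.01/10) = 0.2506
  Stage 4: F_4 = 10^(4.80/10) = 3.020, G_4 = 10^(−4.80/10) = 0.3311
Friis cascade:
  F = 1.334 + (1.710 − 1)/85.11 + (4.710 − 1)/49.77 + (3.020 − 1)/12.47 = 1.578
NF = 10 log₁₀(1.578) = 1.98 dB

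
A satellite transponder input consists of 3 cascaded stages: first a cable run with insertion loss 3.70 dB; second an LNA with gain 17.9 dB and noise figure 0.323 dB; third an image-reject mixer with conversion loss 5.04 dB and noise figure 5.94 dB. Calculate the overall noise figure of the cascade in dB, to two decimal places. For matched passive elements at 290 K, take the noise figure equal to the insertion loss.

4.21 dB

Convert to linear (a loss of L dB is a gain of −L dB): F_i = 10^(NF_i/10), G_i = 10^(G_i,dB/10)
  Stage 1: F_1 = 10^(3.70/10) = 2.344, G_1 = 10^(−3.70/10) = 0.4266
  Stage 2: F_2 = 10^(0.323/10) = 1.077, G_2 = 10^(17.9/10) = 61.66
  Stage 3: F_3 = 10^(5.94/10) = 3.926, G_3 = 10^(−5.04/10) = 0.3133
Friis cascade:
  F = 2.344 + (1.077 − 1)/0.4266 + (3.926 − 1)/26.30 = 2.636
NF = 10 log₁₀(2.636) = 4.21 dB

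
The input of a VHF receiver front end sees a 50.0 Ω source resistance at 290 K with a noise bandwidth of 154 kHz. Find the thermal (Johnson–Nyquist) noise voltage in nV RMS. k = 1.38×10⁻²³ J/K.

V_n = √(4kTRB)
4kTRB = 4 × 1.38×10⁻²³ × 290 × 5.00×10¹ × 1.54×10⁵ = 1.23×10⁻¹³ V²
V_n = √(1.23×10⁻¹³) = 3.51×10⁻⁷ V = 351 nV

351 nV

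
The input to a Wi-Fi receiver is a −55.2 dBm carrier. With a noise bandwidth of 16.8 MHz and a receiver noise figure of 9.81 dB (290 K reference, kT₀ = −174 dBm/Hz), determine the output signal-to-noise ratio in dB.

36.7 dB

Noise floor: N = −174 + 10 log₁₀(B) + NF
10 log₁₀(1.68×10⁷) = 72.25 dB
N = −174 + 72.25 + 9.81 = −91.94 dBm
SNR = P_sig − N = −55.2 − (−91.94) = 36.74 dB → 36.7 dB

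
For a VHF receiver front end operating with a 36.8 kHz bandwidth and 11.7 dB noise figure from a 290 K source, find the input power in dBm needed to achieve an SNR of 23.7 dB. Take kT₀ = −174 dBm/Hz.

Sensitivity = −174 + 10 log₁₀(B) + NF + SNR_min
= −174 + 45.66 + 11.7 + 23.7
= −92.94 dBm → −92.9 dBm

−92.9 dBm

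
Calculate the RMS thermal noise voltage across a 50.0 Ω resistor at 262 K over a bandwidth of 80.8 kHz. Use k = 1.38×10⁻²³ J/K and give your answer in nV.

V_n = √(4kTRB)
4kTRB = 4 × 1.38×10⁻²³ × 262 × 5.00×10¹ × 8.08×10⁴ = 5.84×10⁻¹⁴ V²
V_n = √(5.84×10⁻¹⁴) = 2.42×10⁻⁷ V = 242 nV

242 nV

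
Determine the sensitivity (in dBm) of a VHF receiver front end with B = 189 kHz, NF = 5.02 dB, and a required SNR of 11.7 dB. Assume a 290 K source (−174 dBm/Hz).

−104.5 dBm

Sensitivity = −174 + 10 log₁₀(B) + NF + SNR_min
= −174 + 52.76 + 5.02 + 11.7
= −104.52 dBm → −104.5 dBm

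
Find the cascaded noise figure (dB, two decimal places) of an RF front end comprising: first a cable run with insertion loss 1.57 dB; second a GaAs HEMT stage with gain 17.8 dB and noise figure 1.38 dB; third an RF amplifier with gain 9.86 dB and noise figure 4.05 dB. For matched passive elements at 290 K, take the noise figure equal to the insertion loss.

Convert to linear (a loss of L dB is a gain of −L dB): F_i = 10^(NF_i/10), G_i = 10^(G_i,dB/10)
  Stage 1: F_1 = 10^(1.57/10) = 1.435, G_1 = 10^(−1.57/10) = 0.6966
  Stage 2: F_2 = 10^(1.38/10) = 1.374, G_2 = 10^(17.8/10) = 60.26
  Stage 3: F_3 = 10^(4.05/10) = 2.541, G_3 = 10^(9.86/10) = 9.683
Friis cascade:
  F = 1.435 + (1.374 − 1)/0.6966 + (2.541 − 1)/41.98 = 2.009
NF = 10 log₁₀(2.009) = 3.03 dB

3.03 dB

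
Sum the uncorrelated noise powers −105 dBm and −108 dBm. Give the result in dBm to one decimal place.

Convert to linear, add, convert back:
P₁ = 3.16×10⁻¹⁴ W, P₂ = 1.58×10⁻¹⁴ W
P_tot = 4.75×10⁻¹⁴ W → 10 log₁₀(P_tot / 10⁻³) = −103.2 dBm

−103.2 dBm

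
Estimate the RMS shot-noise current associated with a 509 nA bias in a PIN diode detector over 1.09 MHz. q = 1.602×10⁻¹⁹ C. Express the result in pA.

I_n = √(2qI·B)
2qI·B = 2 × 1.602×10⁻¹⁹ × 5.09×10⁻⁷ × 1.09×10⁶ = 1.78×10⁻¹⁹ A²
I_n = √(1.78×10⁻¹⁹) = 4.22×10⁻¹⁰ A = 422 pA

422 pA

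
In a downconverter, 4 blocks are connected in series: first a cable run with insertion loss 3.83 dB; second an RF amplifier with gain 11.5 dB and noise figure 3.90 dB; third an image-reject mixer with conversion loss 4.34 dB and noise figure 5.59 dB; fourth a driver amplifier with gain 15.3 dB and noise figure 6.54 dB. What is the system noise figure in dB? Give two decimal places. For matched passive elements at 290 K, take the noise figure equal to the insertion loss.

9.03 dB

Convert to linear (a loss of L dB is a gain of −L dB): F_i = 10^(NF_i/10), G_i = 10^(G_i,dB/10)
  Stage 1: F_1 = 10^(3.83/10) = 2.415, G_1 = 10^(−3.83/10) = 0.4140
  Stage 2: F_2 = 10^(3.90/10) = 2.455, G_2 = 10^(11.5/10) = 14.13
  Stage 3: F_3 = 10^(5.59/10) = 3.622, G_3 = 10^(−4.34/10) = 0.3681
  Stage 4: F_4 = 10^(6.54/10) = 4.508, G_4 = 10^(15.3/10) = 33.88
Friis cascade:
  F = 2.415 + (2.455 − 1)/0.4140 + (3.622 − 1)/5.848 + (4.508 − 1)/2.153 = 8.007
NF = 10 log₁₀(8.007) = 9.03 dB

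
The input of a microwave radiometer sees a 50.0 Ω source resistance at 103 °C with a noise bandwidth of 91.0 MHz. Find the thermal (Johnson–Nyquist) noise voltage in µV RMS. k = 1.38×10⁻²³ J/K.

T = 103 °C + 273.15 = 376.15 K
V_n = √(4kTRB)
4kTRB = 4 × 1.38×10⁻²³ × 376.15 × 5.00×10¹ × 9.10×10⁷ = 9.45×10⁻¹¹ V²
V_n = √(9.45×10⁻¹¹) = 9.72×10⁻⁶ V = 9.72 µV

9.72 µV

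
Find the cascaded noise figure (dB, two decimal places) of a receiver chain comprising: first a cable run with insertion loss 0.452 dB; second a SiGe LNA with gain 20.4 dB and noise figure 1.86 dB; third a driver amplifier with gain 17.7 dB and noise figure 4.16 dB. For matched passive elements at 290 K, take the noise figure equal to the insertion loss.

2.35 dB

Convert to linear (a loss of L dB is a gain of −L dB): F_i = 10^(NF_i/10), G_i = 10^(G_i,dB/10)
  Stage 1: F_1 = 10^(0.452/10) = 1.110, G_1 = 10^(−0.452/10) = 0.9012
  Stage 2: F_2 = 10^(1.86/10) = 1.535, G_2 = 10^(20.4/10) = 109.6
  Stage 3: F_3 = 10^(4.16/10) = 2.606, G_3 = 10^(17.7/10) = 58.88
Friis cascade:
  F = 1.110 + (1.535 − 1)/0.9012 + (2.606 − 1)/98.81 = 1.719
NF = 10 log₁₀(1.719) = 2.35 dB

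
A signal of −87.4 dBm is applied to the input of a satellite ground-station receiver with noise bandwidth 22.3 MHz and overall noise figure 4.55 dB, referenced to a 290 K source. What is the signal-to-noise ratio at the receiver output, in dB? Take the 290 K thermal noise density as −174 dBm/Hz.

8.6 dB

Noise floor: N = −174 + 10 log₁₀(B) + NF
10 log₁₀(2.23×10⁷) = 73.48 dB
N = −174 + 73.48 + 4.55 = −95.97 dBm
SNR = P_sig − N = −87.4 − (−95.97) = 8.57 dB → 8.6 dB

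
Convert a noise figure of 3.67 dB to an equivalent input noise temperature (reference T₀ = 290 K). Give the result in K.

F = 10^(3.67/10) = 2.32809
T_e = (F − 1)·T₀ = (2.32809 − 1) × 290 = 385 K

385 K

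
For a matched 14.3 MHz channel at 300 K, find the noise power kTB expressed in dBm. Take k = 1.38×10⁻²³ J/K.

P_n = kTB = 1.38×10⁻²³ × 300 × 1.43×10⁷ = 5.92×10⁻¹⁴ W
In dBm: 10 log₁₀(5.92×10⁻¹⁴ / 10⁻³) = −102.3 dBm

−102.3 dBm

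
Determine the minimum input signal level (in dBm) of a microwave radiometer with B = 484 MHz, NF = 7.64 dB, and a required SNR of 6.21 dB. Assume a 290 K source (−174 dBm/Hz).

−73.3 dBm

Sensitivity = −174 + 10 log₁₀(B) + NF + SNR_min
= −174 + 86.85 + 7.64 + 6.21
= −73.30 dBm → −73.3 dBm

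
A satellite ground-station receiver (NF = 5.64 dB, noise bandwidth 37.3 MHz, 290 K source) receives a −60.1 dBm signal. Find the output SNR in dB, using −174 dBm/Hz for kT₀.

32.5 dB

Noise floor: N = −174 + 10 log₁₀(B) + NF
10 log₁₀(3.73×10⁷) = 75.72 dB
N = −174 + 75.72 + 5.64 = −92.64 dBm
SNR = P_sig − N = −60.1 − (−92.64) = 32.54 dB → 32.5 dB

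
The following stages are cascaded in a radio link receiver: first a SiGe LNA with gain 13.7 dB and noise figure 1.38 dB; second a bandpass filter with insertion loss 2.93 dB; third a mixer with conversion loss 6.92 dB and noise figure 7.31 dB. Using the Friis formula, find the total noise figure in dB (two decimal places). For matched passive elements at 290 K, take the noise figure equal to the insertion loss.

2.51 dB

Convert to linear (a loss of L dB is a gain of −L dB): F_i = 10^(NF_i/10), G_i = 10^(G_i,dB/10)
  Stage 1: F_1 = 10^(1.38/10) = 1.374, G_1 = 10^(13.7/10) = 23.44
  Stage 2: F_2 = 10^(2.93/10) = 1.963, G_2 = 10^(−2.93/10) = 0.5093
  Stage 3: F_3 = 10^(7.31/10) = 5.383, G_3 = 10^(−6.92/10) = 0.2032
Friis cascade:
  F = 1.374 + (1.963 − 1)/23.44 + (5.383 − 1)/11.94 = 1.782
NF = 10 log₁₀(1.782) = 2.51 dB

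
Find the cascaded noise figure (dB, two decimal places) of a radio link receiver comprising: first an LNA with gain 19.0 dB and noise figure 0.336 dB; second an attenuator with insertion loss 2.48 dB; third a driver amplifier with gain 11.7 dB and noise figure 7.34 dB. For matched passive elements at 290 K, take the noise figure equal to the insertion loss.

Convert to linear (a loss of L dB is a gain of −L dB): F_i = 10^(NF_i/10), G_i = 10^(G_i,dB/10)
  Stage 1: F_1 = 10^(0.336/10) = 1.080, G_1 = 10^(19.0/10) = 79.43
  Stage 2: F_2 = 10^(2.48/10) = 1.770, G_2 = 10^(−2.48/10) = 0.5649
  Stage 3: F_3 = 10^(7.34/10) = 5.420, G_3 = 10^(11.7/10) = 14.79
Friis cascade:
  F = 1.080 + (1.770 − 1)/79.43 + (5.420 − 1)/44.87 = 1.189
NF = 10 log₁₀(1.189) = 0.75 dB

0.75 dB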